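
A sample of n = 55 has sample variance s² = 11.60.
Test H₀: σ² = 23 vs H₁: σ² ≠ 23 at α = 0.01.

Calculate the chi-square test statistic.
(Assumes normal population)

Answer: χ² = 27.2348, reject H₀

Derivation:
df = n - 1 = 54
χ² = (n-1)s²/σ₀² = 54×11.60/23 = 27.2348
Critical values: χ²_{0.995,54} = 30.981, χ²_{0.005,54} = 84.502
Rejection region: χ² < 30.981 or χ² > 84.502
Decision: reject H₀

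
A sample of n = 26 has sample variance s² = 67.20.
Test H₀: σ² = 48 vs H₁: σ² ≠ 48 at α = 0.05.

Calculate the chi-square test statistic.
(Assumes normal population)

df = n - 1 = 25
χ² = (n-1)s²/σ₀² = 25×67.20/48 = 35.0000
Critical values: χ²_{0.975,25} = 13.120, χ²_{0.025,25} = 40.646
Rejection region: χ² < 13.120 or χ² > 40.646
Decision: fail to reject H₀

Answer: χ² = 35.0000, fail to reject H₀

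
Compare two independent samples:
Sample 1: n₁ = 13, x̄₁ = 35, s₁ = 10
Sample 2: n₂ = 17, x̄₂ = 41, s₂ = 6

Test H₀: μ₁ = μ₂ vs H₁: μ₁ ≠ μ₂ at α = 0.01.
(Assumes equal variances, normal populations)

Pooled variance: s²_p = [12×10² + 16×6²]/(28) = 63.4286
s_p = 7.9642
SE = s_p×√(1/n₁ + 1/n₂) = 7.9642×√(1/13 + 1/17) = 2.9343
t = (x̄₁ - x̄₂)/SE = (35 - 41)/2.9343 = -2.0448
df = 28, t-critical = ±2.763
Decision: fail to reject H₀

Answer: t = -2.0448, fail to reject H₀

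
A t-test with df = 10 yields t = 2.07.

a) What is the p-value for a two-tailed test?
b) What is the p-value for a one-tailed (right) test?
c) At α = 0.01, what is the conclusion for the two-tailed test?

Answer: a) 0.0653, b) 0.0326, c) fail to reject H₀

Derivation:
Using t-distribution with df = 10:
a) Two-tailed: p = 2×P(T > 2.07) = 0.0653
b) One-tailed: p = P(T > 2.07) = 0.0326
c) 0.0653 ≥ 0.01, fail to reject H₀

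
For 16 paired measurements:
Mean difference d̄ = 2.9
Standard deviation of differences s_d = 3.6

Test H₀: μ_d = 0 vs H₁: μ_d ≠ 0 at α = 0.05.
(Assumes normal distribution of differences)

Answer: t = 3.2222, reject H₀

Derivation:
df = n - 1 = 15
SE = s_d/√n = 3.6/√16 = 0.9000
t = d̄/SE = 2.9/0.9000 = 3.2222
Critical value: t_{0.025,15} = ±2.131
p-value ≈ 0.0057
Decision: reject H₀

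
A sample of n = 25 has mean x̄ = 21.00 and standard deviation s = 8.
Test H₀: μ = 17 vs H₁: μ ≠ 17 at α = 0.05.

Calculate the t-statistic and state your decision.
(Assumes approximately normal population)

Answer: t = 2.5000, reject H₀

Derivation:
df = n - 1 = 24
SE = s/√n = 8/√25 = 1.6000
t = (x̄ - μ₀)/SE = (21.00 - 17)/1.6000 = 2.5000
Critical value: t_{0.025,24} = ±2.064
p-value ≈ 0.0197
Decision: reject H₀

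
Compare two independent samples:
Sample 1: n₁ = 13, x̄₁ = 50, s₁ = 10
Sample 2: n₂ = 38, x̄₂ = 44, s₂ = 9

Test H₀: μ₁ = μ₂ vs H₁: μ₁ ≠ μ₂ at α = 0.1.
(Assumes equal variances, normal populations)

Answer: t = 2.0177, reject H₀

Derivation:
Pooled variance: s²_p = [12×10² + 37×9²]/(49) = 85.6531
s_p = 9.2549
SE = s_p×√(1/n₁ + 1/n₂) = 9.2549×√(1/13 + 1/38) = 2.9737
t = (x̄₁ - x̄₂)/SE = (50 - 44)/2.9737 = 2.0177
df = 49, t-critical = ±1.677
Decision: reject H₀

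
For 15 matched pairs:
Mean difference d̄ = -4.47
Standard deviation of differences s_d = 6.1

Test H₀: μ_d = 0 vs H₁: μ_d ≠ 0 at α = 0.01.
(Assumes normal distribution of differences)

Answer: t = -2.8381, fail to reject H₀

Derivation:
df = n - 1 = 14
SE = s_d/√n = 6.1/√15 = 1.5750
t = d̄/SE = -4.47/1.5750 = -2.8381
Critical value: t_{0.005,14} = ±2.977
p-value ≈ 0.0132
Decision: fail to reject H₀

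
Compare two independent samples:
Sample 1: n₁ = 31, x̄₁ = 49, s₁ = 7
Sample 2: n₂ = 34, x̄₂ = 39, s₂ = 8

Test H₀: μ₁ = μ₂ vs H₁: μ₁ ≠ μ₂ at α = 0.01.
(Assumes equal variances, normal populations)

Answer: t = 5.3405, reject H₀

Derivation:
Pooled variance: s²_p = [30×7² + 33×8²]/(63) = 56.8571
s_p = 7.5404
SE = s_p×√(1/n₁ + 1/n₂) = 7.5404×√(1/31 + 1/34) = 1.8725
t = (x̄₁ - x̄₂)/SE = (49 - 39)/1.8725 = 5.3405
df = 63, t-critical = ±2.656
Decision: reject H₀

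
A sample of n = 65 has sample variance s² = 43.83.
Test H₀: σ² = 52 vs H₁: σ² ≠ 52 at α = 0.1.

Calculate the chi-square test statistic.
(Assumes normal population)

Answer: χ² = 53.9446, fail to reject H₀

Derivation:
df = n - 1 = 64
χ² = (n-1)s²/σ₀² = 64×43.83/52 = 53.9446
Critical values: χ²_{0.95,64} = 46.595, χ²_{0.05,64} = 83.675
Rejection region: χ² < 46.595 or χ² > 83.675
Decision: fail to reject H₀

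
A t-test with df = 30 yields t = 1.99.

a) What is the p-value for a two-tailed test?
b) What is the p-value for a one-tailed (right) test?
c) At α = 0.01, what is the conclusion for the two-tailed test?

Answer: a) 0.0558, b) 0.0279, c) fail to reject H₀

Derivation:
Using t-distribution with df = 30:
a) Two-tailed: p = 2×P(T > 1.99) = 0.0558
b) One-tailed: p = P(T > 1.99) = 0.0279
c) 0.0558 ≥ 0.01, fail to reject H₀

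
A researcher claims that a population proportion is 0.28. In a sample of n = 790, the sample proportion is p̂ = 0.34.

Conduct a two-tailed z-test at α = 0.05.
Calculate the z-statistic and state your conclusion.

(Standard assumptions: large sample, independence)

H₀: p = 0.28, H₁: p ≠ 0.28
Standard error: SE = √(p₀(1-p₀)/n) = √(0.28×0.72/790) = 0.015975
z-statistic: z = (p̂ - p₀)/SE = (0.34 - 0.28)/0.015975 = 3.7559
Critical value: z_0.025 = ±1.960
p-value = 0.0002
Decision: reject H₀ at α = 0.05

Answer: z = 3.7559, reject H₀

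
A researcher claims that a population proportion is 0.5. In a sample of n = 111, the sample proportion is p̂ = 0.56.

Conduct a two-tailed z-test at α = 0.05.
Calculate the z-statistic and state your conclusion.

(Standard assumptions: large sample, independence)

Answer: z = 1.2643, fail to reject H₀

Derivation:
H₀: p = 0.5, H₁: p ≠ 0.5
Standard error: SE = √(p₀(1-p₀)/n) = √(0.5×0.5/111) = 0.047458
z-statistic: z = (p̂ - p₀)/SE = (0.56 - 0.5)/0.047458 = 1.2643
Critical value: z_0.025 = ±1.960
p-value = 0.2061
Decision: fail to reject H₀ at α = 0.05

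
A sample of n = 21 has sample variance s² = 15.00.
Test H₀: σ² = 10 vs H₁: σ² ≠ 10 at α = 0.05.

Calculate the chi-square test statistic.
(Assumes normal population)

Answer: χ² = 30.0000, fail to reject H₀

Derivation:
df = n - 1 = 20
χ² = (n-1)s²/σ₀² = 20×15.00/10 = 30.0000
Critical values: χ²_{0.975,20} = 9.591, χ²_{0.025,20} = 34.170
Rejection region: χ² < 9.591 or χ² > 34.170
Decision: fail to reject H₀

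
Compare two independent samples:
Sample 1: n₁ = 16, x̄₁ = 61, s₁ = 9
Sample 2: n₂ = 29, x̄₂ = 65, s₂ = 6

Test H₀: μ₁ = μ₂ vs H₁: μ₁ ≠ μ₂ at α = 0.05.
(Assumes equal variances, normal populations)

Answer: t = -1.7864, fail to reject H₀

Derivation:
Pooled variance: s²_p = [15×9² + 28×6²]/(43) = 51.6977
s_p = 7.1901
SE = s_p×√(1/n₁ + 1/n₂) = 7.1901×√(1/16 + 1/29) = 2.2391
t = (x̄₁ - x̄₂)/SE = (61 - 65)/2.2391 = -1.7864
df = 43, t-critical = ±2.017
Decision: fail to reject H₀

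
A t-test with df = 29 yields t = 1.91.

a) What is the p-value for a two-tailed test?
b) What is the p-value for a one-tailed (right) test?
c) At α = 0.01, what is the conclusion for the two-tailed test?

Using t-distribution with df = 29:
a) Two-tailed: p = 2×P(T > 1.91) = 0.0661
b) One-tailed: p = P(T > 1.91) = 0.0330
c) 0.0661 ≥ 0.01, fail to reject H₀

Answer: a) 0.0661, b) 0.0330, c) fail to reject H₀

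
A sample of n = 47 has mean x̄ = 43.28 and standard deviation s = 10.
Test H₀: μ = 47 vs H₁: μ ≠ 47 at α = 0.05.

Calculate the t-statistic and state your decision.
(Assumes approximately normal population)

df = n - 1 = 46
SE = s/√n = 10/√47 = 1.4586
t = (x̄ - μ₀)/SE = (43.28 - 47)/1.4586 = -2.5504
Critical value: t_{0.025,46} = ±2.013
p-value ≈ 0.0142
Decision: reject H₀

Answer: t = -2.5504, reject H₀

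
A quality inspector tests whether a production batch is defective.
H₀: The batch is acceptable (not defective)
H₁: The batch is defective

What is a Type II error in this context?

Type I error (α): Rejecting H₀ when H₀ is true
Type II error (β): Failing to reject H₀ when H₁ is true

Answer: Shipping a defective batch to customers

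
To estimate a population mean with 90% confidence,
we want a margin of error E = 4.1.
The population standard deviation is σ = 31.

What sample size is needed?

Answer: n = 155

Derivation:
z_0.05 = 1.645
n = (z×σ/E)² = (1.645×31/4.1)²
n = 154.6990
Round up: n = 155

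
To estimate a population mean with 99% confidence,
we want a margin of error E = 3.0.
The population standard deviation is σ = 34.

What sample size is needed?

Answer: n = 853

Derivation:
z_0.005 = 2.576
n = (z×σ/E)² = (2.576×34/3.0)²
n = 852.3286
Round up: n = 853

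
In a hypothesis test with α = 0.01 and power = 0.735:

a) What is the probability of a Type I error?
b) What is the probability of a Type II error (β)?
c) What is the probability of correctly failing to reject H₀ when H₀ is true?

Answer: a) 0.01, b) 0.265, c) 0.99

Derivation:
a) Type I error probability = α = 0.01
b) Power = P(reject H₀ | H₁ true) = 1 - β = 0.735, so Type II error probability = β = 1 - Power = 0.265
c) P(fail to reject H₀ | H₀ true) = 1 - α = 0.99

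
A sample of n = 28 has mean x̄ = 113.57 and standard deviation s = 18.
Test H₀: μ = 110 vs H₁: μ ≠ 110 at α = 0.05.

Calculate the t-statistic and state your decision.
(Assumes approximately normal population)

df = n - 1 = 27
SE = s/√n = 18/√28 = 3.4017
t = (x̄ - μ₀)/SE = (113.57 - 110)/3.4017 = 1.0495
Critical value: t_{0.025,27} = ±2.052
p-value ≈ 0.3033
Decision: fail to reject H₀

Answer: t = 1.0495, fail to reject H₀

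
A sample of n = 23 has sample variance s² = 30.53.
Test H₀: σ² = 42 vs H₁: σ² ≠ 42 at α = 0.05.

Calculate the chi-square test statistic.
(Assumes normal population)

Answer: χ² = 15.9919, fail to reject H₀

Derivation:
df = n - 1 = 22
χ² = (n-1)s²/σ₀² = 22×30.53/42 = 15.9919
Critical values: χ²_{0.975,22} = 10.982, χ²_{0.025,22} = 36.781
Rejection region: χ² < 10.982 or χ² > 36.781
Decision: fail to reject H₀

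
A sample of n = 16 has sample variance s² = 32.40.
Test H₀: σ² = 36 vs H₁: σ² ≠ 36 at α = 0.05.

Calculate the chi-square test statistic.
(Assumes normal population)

Answer: χ² = 13.5000, fail to reject H₀

Derivation:
df = n - 1 = 15
χ² = (n-1)s²/σ₀² = 15×32.40/36 = 13.5000
Critical values: χ²_{0.975,15} = 6.262, χ²_{0.025,15} = 27.488
Rejection region: χ² < 6.262 or χ² > 27.488
Decision: fail to reject H₀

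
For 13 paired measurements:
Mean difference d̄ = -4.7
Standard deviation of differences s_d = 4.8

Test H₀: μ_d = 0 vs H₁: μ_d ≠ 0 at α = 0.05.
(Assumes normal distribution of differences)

Answer: t = -3.5304, reject H₀

Derivation:
df = n - 1 = 12
SE = s_d/√n = 4.8/√13 = 1.3313
t = d̄/SE = -4.7/1.3313 = -3.5304
Critical value: t_{0.025,12} = ±2.179
p-value ≈ 0.0041
Decision: reject H₀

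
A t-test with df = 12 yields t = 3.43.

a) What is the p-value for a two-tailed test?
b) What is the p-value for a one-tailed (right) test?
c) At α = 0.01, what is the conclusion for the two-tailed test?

Using t-distribution with df = 12:
a) Two-tailed: p = 2×P(T > 3.43) = 0.0050
b) One-tailed: p = P(T > 3.43) = 0.0025
c) 0.0050 < 0.01, reject H₀

Answer: a) 0.0050, b) 0.0025, c) reject H₀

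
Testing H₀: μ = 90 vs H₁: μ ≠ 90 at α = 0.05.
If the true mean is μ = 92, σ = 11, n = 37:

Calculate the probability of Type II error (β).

Answer: β ≈ 0.8024

Derivation:
SE = σ/√n = 11/√37 = 1.8084
Critical values: μ₀ ± z_0.025×SE = 90 ± 1.960×1.8084
Acceptance region: (86.4555, 93.5445)
Under H₁ (μ = 92): z_high = (93.5445 - 92)/1.8084 = 0.8541, z_low = (86.4555 - 92)/1.8084 = -3.0660
β = P(not reject | H₁) = Φ(0.8541) - Φ(-3.0660) ≈ 0.8024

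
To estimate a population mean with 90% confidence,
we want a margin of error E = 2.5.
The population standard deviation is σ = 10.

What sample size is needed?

Answer: n = 44

Derivation:
z_0.05 = 1.645
n = (z×σ/E)² = (1.645×10/2.5)²
n = 43.2964
Round up: n = 44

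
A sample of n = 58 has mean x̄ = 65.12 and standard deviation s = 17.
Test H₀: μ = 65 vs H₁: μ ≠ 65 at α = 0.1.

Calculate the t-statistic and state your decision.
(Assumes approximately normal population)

Answer: t = 0.0538, fail to reject H₀

Derivation:
df = n - 1 = 57
SE = s/√n = 17/√58 = 2.2322
t = (x̄ - μ₀)/SE = (65.12 - 65)/2.2322 = 0.0538
Critical value: t_{0.05,57} = ±1.672
p-value ≈ 0.9573
Decision: fail to reject H₀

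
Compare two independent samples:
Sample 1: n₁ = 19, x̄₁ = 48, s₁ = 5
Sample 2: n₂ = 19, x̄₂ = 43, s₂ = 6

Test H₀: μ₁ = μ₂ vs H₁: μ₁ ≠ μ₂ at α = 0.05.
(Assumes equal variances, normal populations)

Answer: t = 2.7905, reject H₀

Derivation:
Pooled variance: s²_p = [18×5² + 18×6²]/(36) = 30.5000
s_p = 5.5227
SE = s_p×√(1/n₁ + 1/n₂) = 5.5227×√(1/19 + 1/19) = 1.7918
t = (x̄₁ - x̄₂)/SE = (48 - 43)/1.7918 = 2.7905
df = 36, t-critical = ±2.028
Decision: reject H₀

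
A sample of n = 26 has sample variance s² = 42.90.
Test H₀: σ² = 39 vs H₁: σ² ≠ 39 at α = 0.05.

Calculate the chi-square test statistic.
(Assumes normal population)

df = n - 1 = 25
χ² = (n-1)s²/σ₀² = 25×42.90/39 = 27.5000
Critical values: χ²_{0.975,25} = 13.120, χ²_{0.025,25} = 40.646
Rejection region: χ² < 13.120 or χ² > 40.646
Decision: fail to reject H₀

Answer: χ² = 27.5000, fail to reject H₀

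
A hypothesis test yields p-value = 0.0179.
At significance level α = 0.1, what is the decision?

Compare p-value to α:
0.0179 < 0.1
Decision: reject H₀

Answer: reject H₀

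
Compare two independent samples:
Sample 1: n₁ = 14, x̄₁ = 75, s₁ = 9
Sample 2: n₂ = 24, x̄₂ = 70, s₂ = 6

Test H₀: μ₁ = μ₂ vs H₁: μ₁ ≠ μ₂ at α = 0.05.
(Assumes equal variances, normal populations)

Answer: t = 2.0569, reject H₀

Derivation:
Pooled variance: s²_p = [13×9² + 23×6²]/(36) = 52.2500
s_p = 7.2284
SE = s_p×√(1/n₁ + 1/n₂) = 7.2284×√(1/14 + 1/24) = 2.4309
t = (x̄₁ - x̄₂)/SE = (75 - 70)/2.4309 = 2.0569
df = 36, t-critical = ±2.028
Decision: reject H₀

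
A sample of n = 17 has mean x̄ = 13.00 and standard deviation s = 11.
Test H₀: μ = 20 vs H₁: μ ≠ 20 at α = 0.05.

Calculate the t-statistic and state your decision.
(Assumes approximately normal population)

Answer: t = -2.6238, reject H₀

Derivation:
df = n - 1 = 16
SE = s/√n = 11/√17 = 2.6679
t = (x̄ - μ₀)/SE = (13.00 - 20)/2.6679 = -2.6238
Critical value: t_{0.025,16} = ±2.120
p-value ≈ 0.0184
Decision: reject H₀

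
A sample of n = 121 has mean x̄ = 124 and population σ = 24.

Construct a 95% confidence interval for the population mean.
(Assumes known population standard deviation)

Confidence level: 95%, α = 0.05
z_0.025 = 1.960
SE = σ/√n = 24/√121 = 2.1818
Margin of error = 1.960 × 2.1818 = 4.2763
CI: x̄ ± margin = 124 ± 4.2763
CI: (119.7237, 128.2763)

Answer: (119.7237, 128.2763)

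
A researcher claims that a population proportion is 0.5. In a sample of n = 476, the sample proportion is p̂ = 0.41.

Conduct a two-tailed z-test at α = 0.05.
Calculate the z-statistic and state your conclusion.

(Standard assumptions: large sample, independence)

Answer: z = -3.9272, reject H₀

Derivation:
H₀: p = 0.5, H₁: p ≠ 0.5
Standard error: SE = √(p₀(1-p₀)/n) = √(0.5×0.5/476) = 0.022917
z-statistic: z = (p̂ - p₀)/SE = (0.41 - 0.5)/0.022917 = -3.9272
Critical value: z_0.025 = ±1.960
p-value = 0.0001
Decision: reject H₀ at α = 0.05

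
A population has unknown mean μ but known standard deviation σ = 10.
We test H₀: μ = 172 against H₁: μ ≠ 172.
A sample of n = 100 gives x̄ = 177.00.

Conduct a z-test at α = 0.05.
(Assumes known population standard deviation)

Standard error: SE = σ/√n = 10/√100 = 1.0000
z-statistic: z = (x̄ - μ₀)/SE = (177.00 - 172)/1.0000 = 5.0000
Critical value: ±1.960
p-value < 0.0001
Decision: reject H₀

Answer: z = 5.0000, reject H₀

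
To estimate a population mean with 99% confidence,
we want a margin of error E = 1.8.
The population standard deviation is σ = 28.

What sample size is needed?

z_0.005 = 2.576
n = (z×σ/E)² = (2.576×28/1.8)²
n = 1605.6939
Round up: n = 1606

Answer: n = 1606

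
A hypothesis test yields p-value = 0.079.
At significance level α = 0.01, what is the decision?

Answer: fail to reject H₀

Derivation:
Compare p-value to α:
0.079 ≥ 0.01
Decision: fail to reject H₀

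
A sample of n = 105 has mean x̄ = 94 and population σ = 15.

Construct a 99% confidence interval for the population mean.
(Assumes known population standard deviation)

Answer: (90.2290, 97.7710)

Derivation:
Confidence level: 99%, α = 0.01
z_0.005 = 2.576
SE = σ/√n = 15/√105 = 1.4639
Margin of error = 2.576 × 1.4639 = 3.7710
CI: x̄ ± margin = 94 ± 3.7710
CI: (90.2290, 97.7710)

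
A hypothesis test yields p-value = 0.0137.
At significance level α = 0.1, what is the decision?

Answer: reject H₀

Derivation:
Compare p-value to α:
0.0137 < 0.1
Decision: reject H₀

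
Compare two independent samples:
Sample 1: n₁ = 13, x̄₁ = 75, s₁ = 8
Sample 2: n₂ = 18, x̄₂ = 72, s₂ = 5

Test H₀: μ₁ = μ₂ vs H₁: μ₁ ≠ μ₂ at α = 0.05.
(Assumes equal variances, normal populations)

Pooled variance: s²_p = [12×8² + 17×5²]/(29) = 41.1379
s_p = 6.4139
SE = s_p×√(1/n₁ + 1/n₂) = 6.4139×√(1/13 + 1/18) = 2.3345
t = (x̄₁ - x̄₂)/SE = (75 - 72)/2.3345 = 1.2851
df = 29, t-critical = ±2.045
Decision: fail to reject H₀

Answer: t = 1.2851, fail to reject H₀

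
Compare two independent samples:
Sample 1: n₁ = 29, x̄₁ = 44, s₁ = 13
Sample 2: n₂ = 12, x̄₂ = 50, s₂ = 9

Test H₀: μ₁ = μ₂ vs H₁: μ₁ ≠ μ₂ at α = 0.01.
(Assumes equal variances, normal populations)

Answer: t = -1.4558, fail to reject H₀

Derivation:
Pooled variance: s²_p = [28×13² + 11×9²]/(39) = 144.1795
s_p = 12.0075
SE = s_p×√(1/n₁ + 1/n₂) = 12.0075×√(1/29 + 1/12) = 4.1215
t = (x̄₁ - x̄₂)/SE = (44 - 50)/4.1215 = -1.4558
df = 39, t-critical = ±2.708
Decision: fail to reject H₀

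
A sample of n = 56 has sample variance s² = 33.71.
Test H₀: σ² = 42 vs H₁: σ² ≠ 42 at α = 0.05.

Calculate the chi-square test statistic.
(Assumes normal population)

Answer: χ² = 44.1440, fail to reject H₀

Derivation:
df = n - 1 = 55
χ² = (n-1)s²/σ₀² = 55×33.71/42 = 44.1440
Critical values: χ²_{0.975,55} = 36.398, χ²_{0.025,55} = 77.380
Rejection region: χ² < 36.398 or χ² > 77.380
Decision: fail to reject H₀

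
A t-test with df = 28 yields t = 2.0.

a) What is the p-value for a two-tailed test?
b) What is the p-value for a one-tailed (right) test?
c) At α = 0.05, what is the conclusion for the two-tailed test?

Using t-distribution with df = 28:
a) Two-tailed: p = 2×P(T > 2.0) = 0.0553
b) One-tailed: p = P(T > 2.0) = 0.0276
c) 0.0553 ≥ 0.05, fail to reject H₀

Answer: a) 0.0553, b) 0.0276, c) fail to reject H₀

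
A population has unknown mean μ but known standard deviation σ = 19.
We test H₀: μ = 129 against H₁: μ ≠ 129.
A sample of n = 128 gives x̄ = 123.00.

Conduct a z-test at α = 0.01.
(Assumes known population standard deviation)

Standard error: SE = σ/√n = 19/√128 = 1.6794
z-statistic: z = (x̄ - μ₀)/SE = (123.00 - 129)/1.6794 = -3.5727
Critical value: ±2.576
p-value = 0.0004
Decision: reject H₀

Answer: z = -3.5727, reject H₀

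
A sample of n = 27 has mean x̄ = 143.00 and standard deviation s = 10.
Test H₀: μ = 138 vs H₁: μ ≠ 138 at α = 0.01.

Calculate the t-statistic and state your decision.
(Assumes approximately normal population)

df = n - 1 = 26
SE = s/√n = 10/√27 = 1.9245
t = (x̄ - μ₀)/SE = (143.00 - 138)/1.9245 = 2.5981
Critical value: t_{0.005,26} = ±2.779
p-value ≈ 0.0152
Decision: fail to reject H₀

Answer: t = 2.5981, fail to reject H₀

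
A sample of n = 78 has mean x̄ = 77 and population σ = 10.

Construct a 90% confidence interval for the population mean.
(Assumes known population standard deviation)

Confidence level: 90%, α = 0.1
z_0.05 = 1.645
SE = σ/√n = 10/√78 = 1.1323
Margin of error = 1.645 × 1.1323 = 1.8626
CI: x̄ ± margin = 77 ± 1.8626
CI: (75.1374, 78.8626)

Answer: (75.1374, 78.8626)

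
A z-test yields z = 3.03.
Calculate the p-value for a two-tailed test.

For z = 3.03:
p = 2×P(Z > |3.03|) = 2×(1 - Φ(3.03)) = 0.0024

Answer: p-value ≈ 0.0024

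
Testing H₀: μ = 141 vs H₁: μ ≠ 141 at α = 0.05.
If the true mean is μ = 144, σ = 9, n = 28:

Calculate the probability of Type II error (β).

Answer: β ≈ 0.5776

Derivation:
SE = σ/√n = 9/√28 = 1.7008
Critical values: μ₀ ± z_0.025×SE = 141 ± 1.960×1.7008
Acceptance region: (137.6664, 144.3336)
Under H₁ (μ = 144): z_high = (144.3336 - 144)/1.7008 = 0.1961, z_low = (137.6664 - 144)/1.7008 = -3.7239
β = P(not reject | H₁) = Φ(0.1961) - Φ(-3.7239) ≈ 0.5776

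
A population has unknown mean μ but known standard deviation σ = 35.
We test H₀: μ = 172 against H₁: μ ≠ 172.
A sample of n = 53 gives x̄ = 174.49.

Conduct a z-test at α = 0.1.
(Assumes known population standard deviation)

Standard error: SE = σ/√n = 35/√53 = 4.8076
z-statistic: z = (x̄ - μ₀)/SE = (174.49 - 172)/4.8076 = 0.5179
Critical value: ±1.645
p-value = 0.6045
Decision: fail to reject H₀

Answer: z = 0.5179, fail to reject H₀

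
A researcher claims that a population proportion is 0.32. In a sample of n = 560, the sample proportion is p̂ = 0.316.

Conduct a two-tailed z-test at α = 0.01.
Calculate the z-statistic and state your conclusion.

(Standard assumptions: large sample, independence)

Answer: z = -0.2029, fail to reject H₀

Derivation:
H₀: p = 0.32, H₁: p ≠ 0.32
Standard error: SE = √(p₀(1-p₀)/n) = √(0.32×0.68/560) = 0.019712
z-statistic: z = (p̂ - p₀)/SE = (0.316 - 0.32)/0.019712 = -0.2029
Critical value: z_0.005 = ±2.576
p-value = 0.8392
Decision: fail to reject H₀ at α = 0.01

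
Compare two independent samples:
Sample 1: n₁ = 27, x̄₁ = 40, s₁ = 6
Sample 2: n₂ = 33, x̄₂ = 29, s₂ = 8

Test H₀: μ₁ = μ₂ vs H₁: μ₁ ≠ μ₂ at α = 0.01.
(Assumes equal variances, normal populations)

Pooled variance: s²_p = [26×6² + 32×8²]/(58) = 51.4483
s_p = 7.1727
SE = s_p×√(1/n₁ + 1/n₂) = 7.1727×√(1/27 + 1/33) = 1.8613
t = (x̄₁ - x̄₂)/SE = (40 - 29)/1.8613 = 5.9098
df = 58, t-critical = ±2.663
Decision: reject H₀

Answer: t = 5.9098, reject H₀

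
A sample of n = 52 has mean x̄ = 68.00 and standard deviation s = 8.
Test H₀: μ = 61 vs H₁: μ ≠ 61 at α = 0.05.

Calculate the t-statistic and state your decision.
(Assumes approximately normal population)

df = n - 1 = 51
SE = s/√n = 8/√52 = 1.1094
t = (x̄ - μ₀)/SE = (68.00 - 61)/1.1094 = 6.3097
Critical value: t_{0.025,51} = ±2.008
p-value < 0.0001
Decision: reject H₀

Answer: t = 6.3097, reject H₀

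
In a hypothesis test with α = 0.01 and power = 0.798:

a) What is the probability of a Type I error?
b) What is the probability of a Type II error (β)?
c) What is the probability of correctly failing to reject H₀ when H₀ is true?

Answer: a) 0.01, b) 0.202, c) 0.99

Derivation:
a) Type I error probability = α = 0.01
b) Power = P(reject H₀ | H₁ true) = 1 - β = 0.798, so Type II error probability = β = 1 - Power = 0.202
c) P(fail to reject H₀ | H₀ true) = 1 - α = 0.99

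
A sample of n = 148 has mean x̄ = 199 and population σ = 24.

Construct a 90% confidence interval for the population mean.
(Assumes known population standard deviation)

Answer: (195.7547, 202.2453)

Derivation:
Confidence level: 90%, α = 0.1
z_0.05 = 1.645
SE = σ/√n = 24/√148 = 1.9728
Margin of error = 1.645 × 1.9728 = 3.2453
CI: x̄ ± margin = 199 ± 3.2453
CI: (195.7547, 202.2453)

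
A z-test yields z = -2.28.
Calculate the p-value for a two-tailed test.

Answer: p-value ≈ 0.0226

Derivation:
For z = -2.28:
p = 2×P(Z > |-2.28|) = 2×(1 - Φ(2.28)) = 0.0226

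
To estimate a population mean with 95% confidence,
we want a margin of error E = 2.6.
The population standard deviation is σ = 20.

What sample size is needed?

Answer: n = 228

Derivation:
z_0.025 = 1.960
n = (z×σ/E)² = (1.960×20/2.6)²
n = 227.3136
Round up: n = 228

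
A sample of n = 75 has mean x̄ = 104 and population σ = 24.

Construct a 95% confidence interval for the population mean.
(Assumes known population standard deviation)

Answer: (98.5683, 109.4317)

Derivation:
Confidence level: 95%, α = 0.05
z_0.025 = 1.960
SE = σ/√n = 24/√75 = 2.7713
Margin of error = 1.960 × 2.7713 = 5.4317
CI: x̄ ± margin = 104 ± 5.4317
CI: (98.5683, 109.4317)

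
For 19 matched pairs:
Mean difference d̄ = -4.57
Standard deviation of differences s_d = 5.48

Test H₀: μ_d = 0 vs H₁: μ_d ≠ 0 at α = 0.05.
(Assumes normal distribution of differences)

df = n - 1 = 18
SE = s_d/√n = 5.48/√19 = 1.2572
t = d̄/SE = -4.57/1.2572 = -3.6351
Critical value: t_{0.025,18} = ±2.101
p-value ≈ 0.0019
Decision: reject H₀

Answer: t = -3.6351, reject H₀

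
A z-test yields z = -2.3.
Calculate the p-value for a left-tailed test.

Answer: p-value ≈ 0.0107

Derivation:
For z = -2.3:
p = P(Z < -2.3) = Φ(-2.3) = 0.0107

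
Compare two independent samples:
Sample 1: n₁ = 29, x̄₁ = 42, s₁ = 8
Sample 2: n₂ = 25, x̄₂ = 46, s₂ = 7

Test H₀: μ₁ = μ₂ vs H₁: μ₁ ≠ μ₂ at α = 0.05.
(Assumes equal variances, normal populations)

Answer: t = -1.9401, fail to reject H₀

Derivation:
Pooled variance: s²_p = [28×8² + 24×7²]/(52) = 57.0769
s_p = 7.5549
SE = s_p×√(1/n₁ + 1/n₂) = 7.5549×√(1/29 + 1/25) = 2.0618
t = (x̄₁ - x̄₂)/SE = (42 - 46)/2.0618 = -1.9401
df = 52, t-critical = ±2.007
Decision: fail to reject H₀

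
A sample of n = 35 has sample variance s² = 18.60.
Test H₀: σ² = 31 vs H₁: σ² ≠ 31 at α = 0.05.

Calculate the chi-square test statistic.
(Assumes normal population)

Answer: χ² = 20.4000, fail to reject H₀

Derivation:
df = n - 1 = 34
χ² = (n-1)s²/σ₀² = 34×18.60/31 = 20.4000
Critical values: χ²_{0.975,34} = 19.806, χ²_{0.025,34} = 51.966
Rejection region: χ² < 19.806 or χ² > 51.966
Decision: fail to reject H₀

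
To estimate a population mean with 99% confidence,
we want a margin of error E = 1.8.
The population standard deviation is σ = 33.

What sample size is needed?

z_0.005 = 2.576
n = (z×σ/E)² = (2.576×33/1.8)²
n = 2230.3580
Round up: n = 2231

Answer: n = 2231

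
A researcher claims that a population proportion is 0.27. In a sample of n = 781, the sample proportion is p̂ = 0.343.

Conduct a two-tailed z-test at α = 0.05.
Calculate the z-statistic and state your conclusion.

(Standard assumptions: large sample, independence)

H₀: p = 0.27, H₁: p ≠ 0.27
Standard error: SE = √(p₀(1-p₀)/n) = √(0.27×0.73/781) = 0.015886
z-statistic: z = (p̂ - p₀)/SE = (0.343 - 0.27)/0.015886 = 4.5952
Critical value: z_0.025 = ±1.960
p-value < 0.0001
Decision: reject H₀ at α = 0.05

Answer: z = 4.5952, reject H₀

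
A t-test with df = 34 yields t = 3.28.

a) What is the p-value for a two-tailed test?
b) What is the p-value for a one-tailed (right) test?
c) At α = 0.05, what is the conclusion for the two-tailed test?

Answer: a) 0.0024, b) 0.0012, c) reject H₀

Derivation:
Using t-distribution with df = 34:
a) Two-tailed: p = 2×P(T > 3.28) = 0.0024
b) One-tailed: p = P(T > 3.28) = 0.0012
c) 0.0024 < 0.05, reject H₀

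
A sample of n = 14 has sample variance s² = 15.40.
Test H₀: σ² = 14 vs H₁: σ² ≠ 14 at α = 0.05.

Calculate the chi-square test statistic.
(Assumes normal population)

df = n - 1 = 13
χ² = (n-1)s²/σ₀² = 13×15.40/14 = 14.3000
Critical values: χ²_{0.975,13} = 5.009, χ²_{0.025,13} = 24.736
Rejection region: χ² < 5.009 or χ² > 24.736
Decision: fail to reject H₀

Answer: χ² = 14.3000, fail to reject H₀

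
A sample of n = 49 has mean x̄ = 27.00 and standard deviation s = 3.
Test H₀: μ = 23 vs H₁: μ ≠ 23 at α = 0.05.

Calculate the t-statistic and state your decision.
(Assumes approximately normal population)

Answer: t = 9.3327, reject H₀

Derivation:
df = n - 1 = 48
SE = s/√n = 3/√49 = 0.4286
t = (x̄ - μ₀)/SE = (27.00 - 23)/0.4286 = 9.3327
Critical value: t_{0.025,48} = ±2.011
p-value < 0.0001
Decision: reject H₀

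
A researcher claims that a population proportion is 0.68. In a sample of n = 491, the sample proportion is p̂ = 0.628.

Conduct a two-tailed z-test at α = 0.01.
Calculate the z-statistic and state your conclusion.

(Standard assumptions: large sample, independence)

H₀: p = 0.68, H₁: p ≠ 0.68
Standard error: SE = √(p₀(1-p₀)/n) = √(0.68×0.32/491) = 0.021052
z-statistic: z = (p̂ - p₀)/SE = (0.628 - 0.68)/0.021052 = -2.4701
Critical value: z_0.005 = ±2.576
p-value = 0.0135
Decision: fail to reject H₀ at α = 0.01

Answer: z = -2.4701, fail to reject H₀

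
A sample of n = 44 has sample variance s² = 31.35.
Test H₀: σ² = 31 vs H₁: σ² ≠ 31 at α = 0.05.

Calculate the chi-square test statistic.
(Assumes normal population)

df = n - 1 = 43
χ² = (n-1)s²/σ₀² = 43×31.35/31 = 43.4855
Critical values: χ²_{0.975,43} = 26.785, χ²_{0.025,43} = 62.990
Rejection region: χ² < 26.785 or χ² > 62.990
Decision: fail to reject H₀

Answer: χ² = 43.4855, fail to reject H₀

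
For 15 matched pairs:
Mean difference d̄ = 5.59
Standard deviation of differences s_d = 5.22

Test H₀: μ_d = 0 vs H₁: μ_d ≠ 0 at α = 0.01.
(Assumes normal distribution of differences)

Answer: t = 4.1475, reject H₀

Derivation:
df = n - 1 = 14
SE = s_d/√n = 5.22/√15 = 1.3478
t = d̄/SE = 5.59/1.3478 = 4.1475
Critical value: t_{0.005,14} = ±2.977
p-value ≈ 0.0010
Decision: reject H₀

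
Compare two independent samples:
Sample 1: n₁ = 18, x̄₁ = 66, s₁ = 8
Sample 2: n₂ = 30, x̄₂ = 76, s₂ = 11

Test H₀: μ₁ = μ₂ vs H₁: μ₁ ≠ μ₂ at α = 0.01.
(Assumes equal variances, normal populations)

Answer: t = -3.3553, reject H₀

Derivation:
Pooled variance: s²_p = [17×8² + 29×11²]/(46) = 99.9348
s_p = 9.9967
SE = s_p×√(1/n₁ + 1/n₂) = 9.9967×√(1/18 + 1/30) = 2.9804
t = (x̄₁ - x̄₂)/SE = (66 - 76)/2.9804 = -3.3553
df = 46, t-critical = ±2.687
Decision: reject H₀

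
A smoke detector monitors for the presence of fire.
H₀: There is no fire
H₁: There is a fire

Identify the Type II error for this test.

Answer: The alarm fails to sound when there actually is a fire

Derivation:
Type I error (α): Rejecting H₀ when H₀ is true
Type II error (β): Failing to reject H₀ when H₁ is true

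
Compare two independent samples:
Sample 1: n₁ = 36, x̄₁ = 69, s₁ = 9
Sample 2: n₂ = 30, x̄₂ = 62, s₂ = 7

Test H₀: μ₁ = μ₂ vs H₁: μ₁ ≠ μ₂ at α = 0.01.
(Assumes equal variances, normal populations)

Pooled variance: s²_p = [35×9² + 29×7²]/(64) = 66.5000
s_p = 8.1548
SE = s_p×√(1/n₁ + 1/n₂) = 8.1548×√(1/36 + 1/30) = 2.0159
t = (x̄₁ - x̄₂)/SE = (69 - 62)/2.0159 = 3.4724
df = 64, t-critical = ±2.655
Decision: reject H₀

Answer: t = 3.4724, reject H₀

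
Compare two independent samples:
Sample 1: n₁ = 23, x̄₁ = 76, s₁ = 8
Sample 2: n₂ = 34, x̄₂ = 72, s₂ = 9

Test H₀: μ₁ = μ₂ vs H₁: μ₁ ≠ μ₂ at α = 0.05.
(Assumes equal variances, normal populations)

Pooled variance: s²_p = [22×8² + 33×9²]/(55) = 74.2000
s_p = 8.6139
SE = s_p×√(1/n₁ + 1/n₂) = 8.6139×√(1/23 + 1/34) = 2.3256
t = (x̄₁ - x̄₂)/SE = (76 - 72)/2.3256 = 1.7200
df = 55, t-critical = ±2.004
Decision: fail to reject H₀

Answer: t = 1.7200, fail to reject H₀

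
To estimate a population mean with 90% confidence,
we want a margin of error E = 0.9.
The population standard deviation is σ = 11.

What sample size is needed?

z_0.05 = 1.645
n = (z×σ/E)² = (1.645×11/0.9)²
n = 404.2334
Round up: n = 405

Answer: n = 405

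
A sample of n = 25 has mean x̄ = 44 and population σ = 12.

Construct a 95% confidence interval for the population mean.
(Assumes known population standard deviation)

Answer: (39.2960, 48.7040)

Derivation:
Confidence level: 95%, α = 0.05
z_0.025 = 1.960
SE = σ/√n = 12/√25 = 2.4000
Margin of error = 1.960 × 2.4000 = 4.7040
CI: x̄ ± margin = 44 ± 4.7040
CI: (39.2960, 48.7040)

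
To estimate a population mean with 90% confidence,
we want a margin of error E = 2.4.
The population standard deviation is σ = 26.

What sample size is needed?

z_0.05 = 1.645
n = (z×σ/E)² = (1.645×26/2.4)²
n = 317.5821
Round up: n = 318

Answer: n = 318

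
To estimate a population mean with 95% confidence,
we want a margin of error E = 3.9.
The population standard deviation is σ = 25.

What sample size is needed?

Answer: n = 158

Derivation:
z_0.025 = 1.960
n = (z×σ/E)² = (1.960×25/3.9)²
n = 157.8567
Round up: n = 158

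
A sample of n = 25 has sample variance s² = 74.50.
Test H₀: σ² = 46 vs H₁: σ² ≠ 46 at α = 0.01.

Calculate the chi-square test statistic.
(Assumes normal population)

df = n - 1 = 24
χ² = (n-1)s²/σ₀² = 24×74.50/46 = 38.8696
Critical values: χ²_{0.995,24} = 9.886, χ²_{0.005,24} = 45.559
Rejection region: χ² < 9.886 or χ² > 45.559
Decision: fail to reject H₀

Answer: χ² = 38.8696, fail to reject H₀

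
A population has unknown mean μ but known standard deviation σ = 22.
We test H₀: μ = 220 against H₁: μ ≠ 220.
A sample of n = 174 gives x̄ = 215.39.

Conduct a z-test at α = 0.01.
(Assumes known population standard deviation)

Standard error: SE = σ/√n = 22/√174 = 1.6678
z-statistic: z = (x̄ - μ₀)/SE = (215.39 - 220)/1.6678 = -2.7641
Critical value: ±2.576
p-value = 0.0057
Decision: reject H₀

Answer: z = -2.7641, reject H₀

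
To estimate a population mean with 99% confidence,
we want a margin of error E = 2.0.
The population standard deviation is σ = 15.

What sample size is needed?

Answer: n = 374

Derivation:
z_0.005 = 2.576
n = (z×σ/E)² = (2.576×15/2.0)²
n = 373.2624
Round up: n = 374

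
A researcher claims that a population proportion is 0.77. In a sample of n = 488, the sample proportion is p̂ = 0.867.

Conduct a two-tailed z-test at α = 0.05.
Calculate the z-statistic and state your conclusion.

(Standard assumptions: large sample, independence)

H₀: p = 0.77, H₁: p ≠ 0.77
Standard error: SE = √(p₀(1-p₀)/n) = √(0.77×0.23/488) = 0.019050
z-statistic: z = (p̂ - p₀)/SE = (0.867 - 0.77)/0.019050 = 5.0919
Critical value: z_0.025 = ±1.960
p-value < 0.0001
Decision: reject H₀ at α = 0.05

Answer: z = 5.0919, reject H₀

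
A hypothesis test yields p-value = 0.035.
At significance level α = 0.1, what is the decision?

Compare p-value to α:
0.035 < 0.1
Decision: reject H₀

Answer: reject H₀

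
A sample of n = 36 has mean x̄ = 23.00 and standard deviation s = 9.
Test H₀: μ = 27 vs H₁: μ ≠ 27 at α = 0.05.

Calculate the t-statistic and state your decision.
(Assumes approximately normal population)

Answer: t = -2.6667, reject H₀

Derivation:
df = n - 1 = 35
SE = s/√n = 9/√36 = 1.5000
t = (x̄ - μ₀)/SE = (23.00 - 27)/1.5000 = -2.6667
Critical value: t_{0.025,35} = ±2.030
p-value ≈ 0.0115
Decision: reject H₀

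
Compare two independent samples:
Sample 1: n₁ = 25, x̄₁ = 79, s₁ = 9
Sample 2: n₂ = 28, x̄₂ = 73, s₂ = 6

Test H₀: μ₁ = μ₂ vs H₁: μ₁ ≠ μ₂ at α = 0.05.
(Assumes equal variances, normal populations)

Answer: t = 2.8838, reject H₀

Derivation:
Pooled variance: s²_p = [24×9² + 27×6²]/(51) = 57.1765
s_p = 7.5615
SE = s_p×√(1/n₁ + 1/n₂) = 7.5615×√(1/25 + 1/28) = 2.0806
t = (x̄₁ - x̄₂)/SE = (79 - 73)/2.0806 = 2.8838
df = 51, t-critical = ±2.008
Decision: reject H₀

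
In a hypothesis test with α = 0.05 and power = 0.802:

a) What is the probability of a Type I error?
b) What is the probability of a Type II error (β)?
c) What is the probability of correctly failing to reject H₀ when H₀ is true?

a) Type I error probability = α = 0.05
b) Power = P(reject H₀ | H₁ true) = 1 - β = 0.802, so Type II error probability = β = 1 - Power = 0.198
c) P(fail to reject H₀ | H₀ true) = 1 - α = 0.95

Answer: a) 0.05, b) 0.198, c) 0.95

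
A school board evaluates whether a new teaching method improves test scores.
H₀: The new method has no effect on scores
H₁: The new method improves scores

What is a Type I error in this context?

Type I error (α): Rejecting H₀ when H₀ is true
Type II error (β): Failing to reject H₀ when H₁ is true

Answer: Concluding the new method improves scores when it actually doesn't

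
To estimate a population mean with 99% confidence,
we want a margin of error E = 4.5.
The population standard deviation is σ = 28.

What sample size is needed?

Answer: n = 257

Derivation:
z_0.005 = 2.576
n = (z×σ/E)² = (2.576×28/4.5)²
n = 256.9110
Round up: n = 257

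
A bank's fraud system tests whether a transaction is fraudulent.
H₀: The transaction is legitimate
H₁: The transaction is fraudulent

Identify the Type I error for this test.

Answer: Blocking a legitimate transaction as fraud

Derivation:
Type I error: rejecting H₀ when it is actually true (false positive).
Type II error: failing to reject H₀ when H₁ is actually true (false negative).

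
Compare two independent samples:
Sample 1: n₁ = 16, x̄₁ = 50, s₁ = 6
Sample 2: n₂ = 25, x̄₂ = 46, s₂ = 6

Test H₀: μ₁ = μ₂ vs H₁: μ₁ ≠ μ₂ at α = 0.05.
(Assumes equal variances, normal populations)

Pooled variance: s²_p = [15×6² + 24×6²]/(39) = 36.0000
s_p = 6.0000
SE = s_p×√(1/n₁ + 1/n₂) = 6.0000×√(1/16 + 1/25) = 1.9209
t = (x̄₁ - x̄₂)/SE = (50 - 46)/1.9209 = 2.0824
df = 39, t-critical = ±2.023
Decision: reject H₀

Answer: t = 2.0824, reject H₀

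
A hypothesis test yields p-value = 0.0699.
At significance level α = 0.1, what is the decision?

Compare p-value to α:
0.0699 < 0.1
Decision: reject H₀

Answer: reject H₀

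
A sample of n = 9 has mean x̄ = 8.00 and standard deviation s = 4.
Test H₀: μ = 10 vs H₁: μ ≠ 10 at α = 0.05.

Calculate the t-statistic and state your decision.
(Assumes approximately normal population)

df = n - 1 = 8
SE = s/√n = 4/√9 = 1.3333
t = (x̄ - μ₀)/SE = (8.00 - 10)/1.3333 = -1.5000
Critical value: t_{0.025,8} = ±2.306
p-value ≈ 0.1720
Decision: fail to reject H₀

Answer: t = -1.5000, fail to reject H₀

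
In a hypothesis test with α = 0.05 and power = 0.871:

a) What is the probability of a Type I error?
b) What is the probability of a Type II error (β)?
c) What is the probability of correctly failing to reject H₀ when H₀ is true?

Answer: a) 0.05, b) 0.129, c) 0.95

Derivation:
a) Type I error probability = α = 0.05
b) Power = P(reject H₀ | H₁ true) = 1 - β = 0.871, so Type II error probability = β = 1 - Power = 0.129
c) P(fail to reject H₀ | H₀ true) = 1 - α = 0.95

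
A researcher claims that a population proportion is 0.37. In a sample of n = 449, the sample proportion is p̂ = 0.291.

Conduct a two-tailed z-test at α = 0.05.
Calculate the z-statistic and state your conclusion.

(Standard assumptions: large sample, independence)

Answer: z = -3.4672, reject H₀

Derivation:
H₀: p = 0.37, H₁: p ≠ 0.37
Standard error: SE = √(p₀(1-p₀)/n) = √(0.37×0.63/449) = 0.022785
z-statistic: z = (p̂ - p₀)/SE = (0.291 - 0.37)/0.022785 = -3.4672
Critical value: z_0.025 = ±1.960
p-value = 0.0005
Decision: reject H₀ at α = 0.05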